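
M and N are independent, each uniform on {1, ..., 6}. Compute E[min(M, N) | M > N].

7/3

P(M > N) = 5/12.
Summing min(M,N)·P(x,y) over outcomes with M > N gives 35/36.
E[min(M, N) | M > N] = (35/36) / (5/12) = 7/3.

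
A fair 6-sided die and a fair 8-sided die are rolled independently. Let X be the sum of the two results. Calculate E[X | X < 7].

P(X < 7) = 5/16.
Σ over the event: 2·1/48 + 3·1/24 + 4·1/16 + 5·1/12 + 6·5/48 = 35/24.
E[X | X < 7] = (35/24) / (5/16) = 14/3.

14/3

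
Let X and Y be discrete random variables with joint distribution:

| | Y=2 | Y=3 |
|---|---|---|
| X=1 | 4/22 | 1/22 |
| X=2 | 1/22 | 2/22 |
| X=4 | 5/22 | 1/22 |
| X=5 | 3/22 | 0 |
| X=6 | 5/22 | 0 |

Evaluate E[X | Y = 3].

P(Y = 3) = 2/11.
Summing X·P(X=x,Y=y) over the conditioning event gives 9/22.
E[X | Y = 3] = (9/22) / (2/11) = 9/4.

9/4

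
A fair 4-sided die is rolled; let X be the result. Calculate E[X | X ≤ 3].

Given X ≤ 3, X is equally likely to be any of {1, 2, 3}.
E[X | X ≤ 3] = (1 + 2 + 3) / 3 = 2.

2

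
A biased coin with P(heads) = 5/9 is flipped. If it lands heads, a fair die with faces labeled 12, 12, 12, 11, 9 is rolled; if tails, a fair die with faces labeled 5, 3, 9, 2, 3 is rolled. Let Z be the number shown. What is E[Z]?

368/45

E[Z | heads] = (12+12+12+11+9)/5 = 56/5.
E[Z | tails] = (5+3+9+2+3)/5 = 22/5.
E[Z] = (5/9)·(56/5) + (4/9)·(22/5) = 368/45.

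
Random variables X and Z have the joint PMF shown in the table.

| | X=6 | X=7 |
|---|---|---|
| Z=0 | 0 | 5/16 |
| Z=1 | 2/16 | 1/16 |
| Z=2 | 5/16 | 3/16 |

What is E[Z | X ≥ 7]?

P(X ≥ 7) = 9/16.
Summing Z·P(X=x,Z=y) over the conditioning event gives 7/16.
E[Z | X ≥ 7] = (7/16) / (9/16) = 7/9.

7/9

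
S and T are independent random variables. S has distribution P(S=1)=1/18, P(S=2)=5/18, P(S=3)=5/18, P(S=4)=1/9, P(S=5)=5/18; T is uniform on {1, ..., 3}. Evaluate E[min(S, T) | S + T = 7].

P(S + T = 7) = 7/54.
Summing min(S,T)·P(x,y) over outcomes with S + T = 7 gives 8/27.
E[min(S, T) | S + T = 7] = (8/27) / (7/54) = 16/7.

16/7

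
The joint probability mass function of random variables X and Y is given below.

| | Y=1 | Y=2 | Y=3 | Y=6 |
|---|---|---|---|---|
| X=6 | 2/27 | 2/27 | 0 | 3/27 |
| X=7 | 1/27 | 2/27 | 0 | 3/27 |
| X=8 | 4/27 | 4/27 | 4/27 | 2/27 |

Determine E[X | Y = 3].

P(Y = 3) = 4/27.
Σ X·P over the event = 8·(4/27) = 32/27.
E[X | Y = 3] = (32/27) / (4/27) = 8.

8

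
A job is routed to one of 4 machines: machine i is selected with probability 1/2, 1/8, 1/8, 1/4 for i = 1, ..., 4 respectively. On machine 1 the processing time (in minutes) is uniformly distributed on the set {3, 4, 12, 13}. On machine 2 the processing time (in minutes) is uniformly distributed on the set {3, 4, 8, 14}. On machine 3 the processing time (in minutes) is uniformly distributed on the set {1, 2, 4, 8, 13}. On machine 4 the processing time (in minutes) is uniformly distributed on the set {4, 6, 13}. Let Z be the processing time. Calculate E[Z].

3611/480

E[Z | machine 1] = (3+4+12+13)/4 = 8.
E[Z | machine 2] = (3+4+8+14)/4 = 29/4.
E[Z | machine 3] = (1+2+4+8+13)/5 = 28/5.
E[Z | machine 4] = (4+6+13)/3 = 23/3.
E[Z] = (1/2)·(8) + (1/8)·(29/4) + (1/8)·(28/5) + (1/4)·(23/3) = 3611/480.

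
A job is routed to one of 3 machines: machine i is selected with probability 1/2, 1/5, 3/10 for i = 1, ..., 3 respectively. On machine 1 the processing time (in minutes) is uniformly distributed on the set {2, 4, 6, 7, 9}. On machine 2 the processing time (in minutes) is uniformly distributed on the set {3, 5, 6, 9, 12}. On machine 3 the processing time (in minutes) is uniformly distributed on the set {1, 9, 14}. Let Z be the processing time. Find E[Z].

33/5

E[Z | machine 1] = (2+4+6+7+9)/5 = 28/5.
E[Z | machine 2] = (3+5+6+9+12)/5 = 7.
E[Z | machine 3] = (1+9+14)/3 = 8.
E[Z] = (1/2)·(28/5) + (1/5)·(7) + (3/10)·(8) = 33/5.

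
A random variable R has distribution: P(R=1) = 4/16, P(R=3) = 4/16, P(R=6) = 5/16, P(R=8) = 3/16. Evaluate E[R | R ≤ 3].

2

P(R ≤ 3) = 1/2.
Σ over the event: 1·1/4 + 3·1/4 = 1.
E[R | R ≤ 3] = (1) / (1/2) = 2.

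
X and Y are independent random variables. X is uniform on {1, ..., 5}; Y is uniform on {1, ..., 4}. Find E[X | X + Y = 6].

7/2

Outcomes with X + Y = 6: (2,4), (3,3), (4,2), (5,1), each with probability 1/20.
E[X | X + Y = 6] = (2 + 3 + 4 + 5) / 4 = 7/2.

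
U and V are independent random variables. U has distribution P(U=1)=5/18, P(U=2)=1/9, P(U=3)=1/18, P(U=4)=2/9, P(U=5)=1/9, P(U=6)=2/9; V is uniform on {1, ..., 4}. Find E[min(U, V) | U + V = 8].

3

P(U + V = 8) = 5/36.
Summing min(U,V)·P(x,y) over outcomes with U + V = 8 gives 5/12.
E[min(U, V) | U + V = 8] = (5/12) / (5/36) = 3.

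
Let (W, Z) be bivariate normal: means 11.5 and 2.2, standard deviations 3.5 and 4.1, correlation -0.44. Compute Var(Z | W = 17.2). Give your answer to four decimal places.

For a bivariate normal, Var(Z | W=x) = σ_Z²(1 − ρ²).
Var(Z | W=17.2) = (4.1)²·(1 − (-0.44)²) = 16.81·0.8064 = 13.5556.

13.5556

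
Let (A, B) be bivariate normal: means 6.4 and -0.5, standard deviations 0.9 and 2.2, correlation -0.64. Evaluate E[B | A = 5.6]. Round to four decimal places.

0.7516

For a bivariate normal, E[B | A=x] = μ_B + ρ·(σ_B/σ_A)·(x − μ_A).
E[B | A=5.6] = -0.5 + (-0.64)·(2.2/0.9)·(5.6 − (6.4)) = -0.5 + (-1.56444)·(-0.8) = 0.7516.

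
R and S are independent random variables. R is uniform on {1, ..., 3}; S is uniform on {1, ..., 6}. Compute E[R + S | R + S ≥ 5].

P(R + S ≥ 5) = 2/3.
Summing (R+S)·P(x,y) over outcomes with R + S ≥ 5 gives 79/18.
E[R + S | R + S ≥ 5] = (79/18) / (2/3) = 79/12.

79/12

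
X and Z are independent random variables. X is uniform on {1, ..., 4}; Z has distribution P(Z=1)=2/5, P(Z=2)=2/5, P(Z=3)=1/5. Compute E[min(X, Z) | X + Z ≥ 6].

P(X + Z ≥ 6) = 1/5.
Summing min(X,Z)·P(x,y) over outcomes with X + Z ≥ 6 gives 1/2.
E[min(X, Z) | X + Z ≥ 6] = (1/2) / (1/5) = 5/2.

5/2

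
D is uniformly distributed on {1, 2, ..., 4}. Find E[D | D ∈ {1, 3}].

P(D ∈ {1, 3}) = 1/2.
Σ over the event: 1·1/4 + 3·1/4 = 1.
E[D | D ∈ {1, 3}] = (1) / (1/2) = 2.

2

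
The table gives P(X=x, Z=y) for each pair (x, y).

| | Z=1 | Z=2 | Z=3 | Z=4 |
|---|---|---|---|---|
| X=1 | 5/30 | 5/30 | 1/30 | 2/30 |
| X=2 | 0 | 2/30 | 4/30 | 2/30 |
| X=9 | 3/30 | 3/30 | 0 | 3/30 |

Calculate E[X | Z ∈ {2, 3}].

3

P(Z ∈ {2, 3}) = 1/2.
Σ X·P over the event = 1·(5/30) + 1·(1/30) + 2·(2/30) + 2·(4/30) + 9·(3/30) = 3/2.
E[X | Z ∈ {2, 3}] = (3/2) / (1/2) = 3.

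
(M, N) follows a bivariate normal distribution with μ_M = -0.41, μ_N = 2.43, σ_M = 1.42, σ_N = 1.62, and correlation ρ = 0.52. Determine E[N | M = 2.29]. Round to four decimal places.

4.0317

For a bivariate normal, E[N | M=x] = μ_N + ρ·(σ_N/σ_M)·(x − μ_M).
E[N | M=2.29] = 2.43 + (0.52)·(1.62/1.42)·(2.29 − (-0.41)) = 2.43 + (0.59324)·(2.7) = 4.0317.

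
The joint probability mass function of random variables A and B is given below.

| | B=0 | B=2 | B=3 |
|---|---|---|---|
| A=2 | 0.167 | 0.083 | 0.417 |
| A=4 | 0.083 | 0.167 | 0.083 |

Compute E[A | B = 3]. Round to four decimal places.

2.3320

P(B = 3) = 0.500.
Σ A·P over the event = 2·(0.417) + 4·(0.083) = 1.166.
E[A | B = 3] = (1.166) / (0.500) = 2.3320.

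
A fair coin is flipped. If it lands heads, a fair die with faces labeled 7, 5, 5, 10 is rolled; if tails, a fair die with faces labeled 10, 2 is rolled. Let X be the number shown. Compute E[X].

E[X | heads] = (7+5+5+10)/4 = 27/4.
E[X | tails] = (10+2)/2 = 6.
E[X] = (1/2)·(27/4) + (1/2)·(6) = 51/8.

51/8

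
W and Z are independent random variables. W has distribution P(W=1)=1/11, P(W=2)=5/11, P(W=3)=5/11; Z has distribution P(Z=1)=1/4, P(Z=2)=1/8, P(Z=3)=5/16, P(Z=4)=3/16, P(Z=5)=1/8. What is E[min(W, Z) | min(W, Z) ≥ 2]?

29/12

P(min(W, Z) ≥ 2) = 15/22.
Summing min(W,Z)·P(x,y) over outcomes with min(W, Z) ≥ 2 gives 145/88.
E[min(W, Z) | min(W, Z) ≥ 2] = (145/88) / (15/22) = 29/12.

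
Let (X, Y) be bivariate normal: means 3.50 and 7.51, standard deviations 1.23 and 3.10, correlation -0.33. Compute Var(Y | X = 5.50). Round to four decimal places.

Var(Y | X=x) = (1 − ρ²)·σ_Y².
Var(Y | X=5.50) = (3.10)²·(1 − (-0.33)²) = 9.61·0.8911 = 8.5635.

8.5635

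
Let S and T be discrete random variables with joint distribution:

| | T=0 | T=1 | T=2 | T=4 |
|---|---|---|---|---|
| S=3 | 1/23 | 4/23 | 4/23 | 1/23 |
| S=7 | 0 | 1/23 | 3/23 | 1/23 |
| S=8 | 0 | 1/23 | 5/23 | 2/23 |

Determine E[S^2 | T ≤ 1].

158/7

P(T ≤ 1) = 7/23.
Σ S^2·P over the event = 9·(1/23) + 9·(4/23) + 49·(1/23) + 64·(1/23) = 158/23.
E[S^2 | T ≤ 1] = (158/23) / (7/23) = 158/7.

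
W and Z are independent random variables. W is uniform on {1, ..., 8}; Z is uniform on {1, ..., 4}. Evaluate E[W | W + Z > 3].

140/29

P(W + Z > 3) = 29/32.
Summing W·P(x,y) over outcomes with W + Z > 3 gives 35/8.
E[W | W + Z > 3] = (35/8) / (29/32) = 140/29.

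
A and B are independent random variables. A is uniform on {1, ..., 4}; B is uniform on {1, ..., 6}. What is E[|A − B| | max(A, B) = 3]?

6/5

Outcomes with max(A, B) = 3: (1,3), (2,3), (3,1), (3,2), (3,3), each with probability 1/24.
E[|A − B| | max(A, B) = 3] = (2 + 1 + 2 + 1 + 0) / 5 = 6/5.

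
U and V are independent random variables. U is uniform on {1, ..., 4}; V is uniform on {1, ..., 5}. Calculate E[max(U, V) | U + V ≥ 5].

57/14

P(U + V ≥ 5) = 7/10.
Summing max(U,V)·P(x,y) over outcomes with U + V ≥ 5 gives 57/20.
E[max(U, V) | U + V ≥ 5] = (57/20) / (7/10) = 57/14.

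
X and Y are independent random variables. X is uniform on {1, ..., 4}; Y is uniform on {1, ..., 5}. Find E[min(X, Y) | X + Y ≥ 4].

P(X + Y ≥ 4) = 17/20.
Summing min(X,Y)·P(x,y) over outcomes with X + Y ≥ 4 gives 37/20.
E[min(X, Y) | X + Y ≥ 4] = (37/20) / (17/20) = 37/17.

37/17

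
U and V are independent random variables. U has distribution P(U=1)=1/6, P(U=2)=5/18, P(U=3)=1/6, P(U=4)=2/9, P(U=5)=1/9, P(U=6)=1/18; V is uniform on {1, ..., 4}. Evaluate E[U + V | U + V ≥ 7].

P(U + V ≥ 7) = 7/24.
Summing (U+V)·P(x,y) over outcomes with U + V ≥ 7 gives 163/72.
E[U + V | U + V ≥ 7] = (163/72) / (7/24) = 163/21.

163/21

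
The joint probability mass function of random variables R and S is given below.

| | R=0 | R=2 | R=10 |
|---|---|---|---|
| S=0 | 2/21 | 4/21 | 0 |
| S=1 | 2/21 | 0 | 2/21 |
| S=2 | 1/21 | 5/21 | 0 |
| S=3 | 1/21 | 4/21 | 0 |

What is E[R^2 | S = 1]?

50

P(S = 1) = 4/21.
Σ R^2·P over the event = 0·(2/21) + 100·(2/21) = 200/21.
E[R^2 | S = 1] = (200/21) / (4/21) = 50.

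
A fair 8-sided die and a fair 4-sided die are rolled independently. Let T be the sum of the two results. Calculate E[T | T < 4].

8/3

P(T < 4) = 3/32.
Σ over the event: 2·1/32 + 3·1/16 = 1/4.
E[T | T < 4] = (1/4) / (3/32) = 8/3.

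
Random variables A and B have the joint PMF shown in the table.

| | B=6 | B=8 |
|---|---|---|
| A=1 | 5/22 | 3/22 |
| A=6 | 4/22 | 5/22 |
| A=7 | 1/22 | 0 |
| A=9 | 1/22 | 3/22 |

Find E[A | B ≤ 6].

P(B ≤ 6) = 1/2.
Σ A·P over the event = 1·(5/22) + 6·(4/22) + 7·(1/22) + 9·(1/22) = 45/22.
E[A | B ≤ 6] = (45/22) / (1/2) = 45/11.

45/11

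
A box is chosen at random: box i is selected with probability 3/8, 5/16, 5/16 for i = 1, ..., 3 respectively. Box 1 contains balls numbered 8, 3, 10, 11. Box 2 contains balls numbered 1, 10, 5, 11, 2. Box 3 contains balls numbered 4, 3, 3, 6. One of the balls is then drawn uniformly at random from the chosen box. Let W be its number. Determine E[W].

E[W | box 1] = (8+3+10+11)/4 = 8.
E[W | box 2] = (1+10+5+11+2)/5 = 29/5.
E[W | box 3] = (4+3+3+6)/4 = 4.
E[W] = (3/8)·(8) + (5/16)·(29/5) + (5/16)·(4) = 97/16.

97/16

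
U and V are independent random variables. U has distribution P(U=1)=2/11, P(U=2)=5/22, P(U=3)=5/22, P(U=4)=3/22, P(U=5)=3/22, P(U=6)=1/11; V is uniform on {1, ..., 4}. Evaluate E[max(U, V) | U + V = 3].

2

P(U + V = 3) = 9/88.
Summing max(U,V)·P(x,y) over outcomes with U + V = 3 gives 9/44.
E[max(U, V) | U + V = 3] = (9/44) / (9/88) = 2.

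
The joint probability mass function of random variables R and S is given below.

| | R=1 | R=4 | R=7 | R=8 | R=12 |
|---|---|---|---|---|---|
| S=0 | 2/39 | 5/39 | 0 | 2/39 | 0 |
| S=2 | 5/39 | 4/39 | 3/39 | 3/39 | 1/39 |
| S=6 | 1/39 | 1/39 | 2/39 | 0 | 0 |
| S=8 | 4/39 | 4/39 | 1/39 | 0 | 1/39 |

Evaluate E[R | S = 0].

P(S = 0) = 3/13.
Summing R·P(R=x,S=y) over the conditioning event gives 38/39.
E[R | S = 0] = (38/39) / (3/13) = 38/9.

38/9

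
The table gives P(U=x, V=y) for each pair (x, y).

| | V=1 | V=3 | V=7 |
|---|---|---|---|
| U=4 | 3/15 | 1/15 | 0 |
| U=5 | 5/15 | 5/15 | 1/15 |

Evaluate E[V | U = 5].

27/11

P(U = 5) = 11/15.
Σ V·P over the event = 1·(5/15) + 3·(5/15) + 7·(1/15) = 9/5.
E[V | U = 5] = (9/5) / (11/15) = 27/11.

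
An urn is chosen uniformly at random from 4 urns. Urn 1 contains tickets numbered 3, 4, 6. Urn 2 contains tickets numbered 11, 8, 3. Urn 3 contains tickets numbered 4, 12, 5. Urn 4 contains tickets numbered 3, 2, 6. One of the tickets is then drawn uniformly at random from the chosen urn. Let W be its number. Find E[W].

E[W | urn 1] = (3+4+6)/3 = 13/3.
E[W | urn 2] = (11+8+3)/3 = 22/3.
E[W | urn 3] = (4+12+5)/3 = 7.
E[W | urn 4] = (3+2+6)/3 = 11/3.
E[W] = (1/4)·(13/3) + (1/4)·(22/3) + (1/4)·(7) + (1/4)·(11/3) = 67/12.

67/12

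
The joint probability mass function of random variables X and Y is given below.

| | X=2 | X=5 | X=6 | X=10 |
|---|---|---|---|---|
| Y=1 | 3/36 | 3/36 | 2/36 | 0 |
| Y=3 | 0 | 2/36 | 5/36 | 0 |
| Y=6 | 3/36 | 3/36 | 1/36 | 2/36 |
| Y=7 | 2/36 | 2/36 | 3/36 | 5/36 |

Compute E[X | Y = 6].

P(Y = 6) = 1/4.
Summing X·P(X=x,Y=y) over the conditioning event gives 47/36.
E[X | Y = 6] = (47/36) / (1/4) = 47/9.

47/9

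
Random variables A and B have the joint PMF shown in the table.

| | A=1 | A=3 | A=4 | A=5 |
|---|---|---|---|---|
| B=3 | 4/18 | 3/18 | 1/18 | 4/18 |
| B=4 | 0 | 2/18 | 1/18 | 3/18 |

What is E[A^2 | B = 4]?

109/6

P(B = 4) = 1/3.
Σ A^2·P over the event = 9·(2/18) + 16·(1/18) + 25·(3/18) = 109/18.
E[A^2 | B = 4] = (109/18) / (1/3) = 109/6.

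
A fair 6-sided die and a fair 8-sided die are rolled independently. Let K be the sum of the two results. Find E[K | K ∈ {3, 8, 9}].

54/7

P(K ∈ {3, 8, 9}) = 7/24.
Σ over the event: 3·1/24 + 8·1/8 + 9·1/8 = 9/4.
E[K | K ∈ {3, 8, 9}] = (9/4) / (7/24) = 54/7.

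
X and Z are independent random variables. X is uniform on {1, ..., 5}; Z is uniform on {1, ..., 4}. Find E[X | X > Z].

4

Outcomes with X > Z: (2,1), (3,1), (3,2), (4,1), (4,2), (4,3), (5,1), (5,2), (5,3), (5,4), each with probability 1/20.
E[X | X > Z] = (2 + 3 + 3 + 4 + 4 + 4 + 5 + 5 + 5 + 5) / 10 = 4.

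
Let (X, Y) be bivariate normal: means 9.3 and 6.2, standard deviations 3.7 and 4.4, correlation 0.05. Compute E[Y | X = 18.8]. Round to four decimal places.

E[Y | X=x] = μ_Y + ρ(σ_Y/σ_X)(x − μ_X) for jointly normal variables.
E[Y | X=18.8] = 6.2 + (0.05)·(4.4/3.7)·(18.8 − (9.3)) = 6.2 + (0.059459)·(9.5) = 6.7649.

6.7649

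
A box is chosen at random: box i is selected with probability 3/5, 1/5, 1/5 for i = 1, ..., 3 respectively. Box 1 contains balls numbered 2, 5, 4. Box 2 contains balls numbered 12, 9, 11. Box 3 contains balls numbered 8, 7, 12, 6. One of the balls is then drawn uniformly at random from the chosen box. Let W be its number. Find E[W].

359/60

E[W | box 1] = (2+5+4)/3 = 11/3.
E[W | box 2] = (12+9+11)/3 = 32/3.
E[W | box 3] = (8+7+12+6)/4 = 33/4.
E[W] = (3/5)·(11/3) + (1/5)·(32/3) + (1/5)·(33/4) = 359/60.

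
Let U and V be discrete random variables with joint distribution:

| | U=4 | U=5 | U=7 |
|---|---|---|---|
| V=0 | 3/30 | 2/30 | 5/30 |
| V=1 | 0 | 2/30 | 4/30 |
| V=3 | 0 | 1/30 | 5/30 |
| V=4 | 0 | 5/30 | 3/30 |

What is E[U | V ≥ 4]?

23/4

P(V ≥ 4) = 4/15.
Σ U·P over the event = 5·(5/30) + 7·(3/30) = 23/15.
E[U | V ≥ 4] = (23/15) / (4/15) = 23/4.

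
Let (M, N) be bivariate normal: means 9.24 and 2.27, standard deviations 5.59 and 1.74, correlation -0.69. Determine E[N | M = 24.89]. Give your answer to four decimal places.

E[N | M=x] = μ_N + ρ(σ_N/σ_M)(x − μ_M) for jointly normal variables.
E[N | M=24.89] = 2.27 + (-0.69)·(1.74/5.59)·(24.89 − (9.24)) = 2.27 + (-0.21478)·(15.65) = -1.0913.

-1.0913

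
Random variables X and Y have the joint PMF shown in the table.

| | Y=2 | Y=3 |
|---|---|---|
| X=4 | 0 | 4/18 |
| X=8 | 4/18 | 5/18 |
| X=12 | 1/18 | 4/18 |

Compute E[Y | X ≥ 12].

P(X ≥ 12) = 5/18.
Σ Y·P over the event = 2·(1/18) + 3·(4/18) = 7/9.
E[Y | X ≥ 12] = (7/9) / (5/18) = 14/5.

14/5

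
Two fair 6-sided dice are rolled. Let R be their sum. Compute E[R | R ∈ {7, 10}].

8

P(R ∈ {7, 10}) = 1/4.
Σ over the event: 7·1/6 + 10·1/12 = 2.
E[R | R ∈ {7, 10}] = (2) / (1/4) = 8.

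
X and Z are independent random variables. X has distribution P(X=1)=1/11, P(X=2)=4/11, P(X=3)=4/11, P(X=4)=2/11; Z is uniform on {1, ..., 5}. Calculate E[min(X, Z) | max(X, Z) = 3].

33/17

P(max(X, Z) = 3) = 17/55.
Summing min(X,Z)·P(x,y) over outcomes with max(X, Z) = 3 gives 3/5.
E[min(X, Z) | max(X, Z) = 3] = (3/5) / (17/55) = 33/17.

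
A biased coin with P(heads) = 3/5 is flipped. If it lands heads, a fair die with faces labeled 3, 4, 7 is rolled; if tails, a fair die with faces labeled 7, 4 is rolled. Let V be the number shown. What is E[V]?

E[V | heads] = (3+4+7)/3 = 14/3.
E[V | tails] = (7+4)/2 = 11/2.
E[V] = (3/5)·(14/3) + (2/5)·(11/2) = 5.

5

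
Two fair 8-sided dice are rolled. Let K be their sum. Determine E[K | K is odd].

P(K is odd) = 1/2.
Σ over the event: 3·1/32 + 5·1/16 + 7·3/32 + 9·1/8 + 11·3/32 + 13·1/16 + 15·1/32 = 9/2.
E[K | K is odd] = (9/2) / (1/2) = 9.

9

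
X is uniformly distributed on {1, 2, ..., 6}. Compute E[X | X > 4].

Given X > 4, X is equally likely to be any of {5, 6}.
E[X | X > 4] = (5 + 6) / 2 = 11/2.

11/2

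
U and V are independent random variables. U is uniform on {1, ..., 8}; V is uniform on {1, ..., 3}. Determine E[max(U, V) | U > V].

P(U > V) = 3/4.
Summing max(U,V)·P(x,y) over outcomes with U > V gives 49/12.
E[max(U, V) | U > V] = (49/12) / (3/4) = 49/9.

49/9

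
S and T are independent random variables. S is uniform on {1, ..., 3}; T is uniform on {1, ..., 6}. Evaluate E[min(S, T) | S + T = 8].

P(S + T = 8) = 1/9.
Summing min(S,T)·P(x,y) over outcomes with S + T = 8 gives 5/18.
E[min(S, T) | S + T = 8] = (5/18) / (1/9) = 5/2.

5/2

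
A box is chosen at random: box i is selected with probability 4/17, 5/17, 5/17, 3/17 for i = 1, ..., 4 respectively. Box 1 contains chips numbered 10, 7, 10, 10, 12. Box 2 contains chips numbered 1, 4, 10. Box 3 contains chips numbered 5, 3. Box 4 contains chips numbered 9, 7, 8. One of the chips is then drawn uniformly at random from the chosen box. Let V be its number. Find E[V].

541/85

E[V | box 1] = (10+7+10+10+12)/5 = 49/5.
E[V | box 2] = (1+4+10)/3 = 5.
E[V | box 3] = (5+3)/2 = 4.
E[V | box 4] = (9+7+8)/3 = 8.
By the law of total expectation,
E[V] = (4/17)·(49/5) + (5/17)·(5) + (5/17)·(4) + (3/17)·(8) = 541/85.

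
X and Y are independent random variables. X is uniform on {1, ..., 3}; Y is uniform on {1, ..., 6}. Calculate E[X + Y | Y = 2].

P(Y = 2) = 1/6.
Summing (X+Y)·P(x,y) over outcomes with Y = 2 gives 2/3.
E[X + Y | Y = 2] = (2/3) / (1/6) = 4.

4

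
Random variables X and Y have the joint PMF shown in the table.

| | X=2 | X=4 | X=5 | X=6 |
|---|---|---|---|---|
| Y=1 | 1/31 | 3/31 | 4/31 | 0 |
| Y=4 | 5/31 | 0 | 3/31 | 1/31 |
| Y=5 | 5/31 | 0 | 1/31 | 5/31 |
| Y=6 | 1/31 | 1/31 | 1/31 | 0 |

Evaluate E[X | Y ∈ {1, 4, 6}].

P(Y ∈ {1, 4, 6}) = 20/31.
Summing X·P(X=x,Y=y) over the conditioning event gives 76/31.
E[X | Y ∈ {1, 4, 6}] = (76/31) / (20/31) = 19/5.

19/5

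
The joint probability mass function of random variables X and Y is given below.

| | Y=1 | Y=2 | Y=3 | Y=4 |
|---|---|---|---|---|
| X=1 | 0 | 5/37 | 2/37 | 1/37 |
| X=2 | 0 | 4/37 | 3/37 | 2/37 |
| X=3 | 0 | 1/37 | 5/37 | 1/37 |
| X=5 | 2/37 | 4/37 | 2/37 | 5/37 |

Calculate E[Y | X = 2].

P(X = 2) = 9/37.
Σ Y·P over the event = 2·(4/37) + 3·(3/37) + 4·(2/37) = 25/37.
E[Y | X = 2] = (25/37) / (9/37) = 25/9.

25/9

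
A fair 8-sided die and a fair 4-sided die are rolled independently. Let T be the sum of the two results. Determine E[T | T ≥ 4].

P(T ≥ 4) = 29/32.
E[T | T ≥ 4] = (27/4) / (29/32) = 216/29.

216/29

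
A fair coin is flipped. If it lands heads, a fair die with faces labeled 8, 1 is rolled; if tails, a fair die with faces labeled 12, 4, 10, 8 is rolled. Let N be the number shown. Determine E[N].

13/2

E[N | heads] = (8+1)/2 = 9/2.
E[N | tails] = (12+4+10+8)/4 = 17/2.
By the law of total expectation,
E[N] = (1/2)·(9/2) + (1/2)·(17/2) = 13/2.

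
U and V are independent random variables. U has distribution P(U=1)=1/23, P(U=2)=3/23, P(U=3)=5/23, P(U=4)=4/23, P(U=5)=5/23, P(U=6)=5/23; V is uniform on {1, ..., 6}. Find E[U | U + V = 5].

P(U + V = 5) = 13/138.
Summing U·P(x,y) over outcomes with U + V = 5 gives 19/69.
E[U | U + V = 5] = (19/69) / (13/138) = 38/13.

38/13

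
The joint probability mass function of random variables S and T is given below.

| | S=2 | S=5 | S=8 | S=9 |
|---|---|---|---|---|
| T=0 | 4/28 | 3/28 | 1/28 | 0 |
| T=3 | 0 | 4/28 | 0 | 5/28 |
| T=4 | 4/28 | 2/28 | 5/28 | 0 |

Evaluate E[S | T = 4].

P(T = 4) = 11/28.
Σ S·P over the event = 2·(4/28) + 5·(2/28) + 8·(5/28) = 29/14.
E[S | T = 4] = (29/14) / (11/28) = 58/11.

58/11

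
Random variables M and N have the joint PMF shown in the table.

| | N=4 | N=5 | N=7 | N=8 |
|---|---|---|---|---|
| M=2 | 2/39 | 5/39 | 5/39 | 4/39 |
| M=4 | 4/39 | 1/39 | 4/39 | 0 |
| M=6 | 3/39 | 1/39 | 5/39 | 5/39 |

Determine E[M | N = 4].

38/9

P(N = 4) = 3/13.
Σ M·P over the event = 2·(2/39) + 4·(4/39) + 6·(3/39) = 38/39.
E[M | N = 4] = (38/39) / (3/13) = 38/9.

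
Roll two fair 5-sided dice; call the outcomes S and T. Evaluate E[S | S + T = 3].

P(S + T = 3) = 2/25.
Summing S·P(x,y) over outcomes with S + T = 3 gives 3/25.
E[S | S + T = 3] = (3/25) / (2/25) = 3/2.

3/2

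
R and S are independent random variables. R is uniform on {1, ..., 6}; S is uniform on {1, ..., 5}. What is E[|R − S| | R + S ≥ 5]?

P(R + S ≥ 5) = 4/5.
Summing |R−S|·P(x,y) over outcomes with R + S ≥ 5 gives 49/30.
E[|R − S| | R + S ≥ 5] = (49/30) / (4/5) = 49/24.

49/24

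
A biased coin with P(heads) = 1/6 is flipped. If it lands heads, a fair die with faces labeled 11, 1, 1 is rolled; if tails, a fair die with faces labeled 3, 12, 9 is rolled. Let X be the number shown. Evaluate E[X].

133/18

E[X | heads] = (11+1+1)/3 = 13/3.
E[X | tails] = (3+12+9)/3 = 8.
E[X] = (1/6)·(13/3) + (5/6)·(8) = 133/18.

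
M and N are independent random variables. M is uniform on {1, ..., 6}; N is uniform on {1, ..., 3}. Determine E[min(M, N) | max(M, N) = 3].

9/5

Outcomes with max(M, N) = 3: (1,3), (2,3), (3,1), (3,2), (3,3), each with probability 1/18.
E[min(M, N) | max(M, N) = 3] = (1 + 2 + 1 + 2 + 3) / 5 = 9/5.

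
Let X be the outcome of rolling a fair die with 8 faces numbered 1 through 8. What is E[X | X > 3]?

6

Given X > 3, X is equally likely to be any of {4, 5, 6, 7, 8}.
E[X | X > 3] = (4 + 5 + 6 + 7 + 8) / 5 = 6.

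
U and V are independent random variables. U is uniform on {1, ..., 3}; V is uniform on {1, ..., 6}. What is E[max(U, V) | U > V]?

Outcomes with U > V: (2,1), (3,1), (3,2), each with probability 1/18.
E[max(U, V) | U > V] = (2 + 3 + 3) / 3 = 8/3.

8/3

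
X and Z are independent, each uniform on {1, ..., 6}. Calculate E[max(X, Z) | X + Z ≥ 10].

35/6

Outcomes with X + Z ≥ 10: (4,6), (5,5), (5,6), (6,4), (6,5), (6,6), each with probability 1/36.
E[max(X, Z) | X + Z ≥ 10] = (6 + 5 + 6 + 6 + 6 + 6) / 6 = 35/6.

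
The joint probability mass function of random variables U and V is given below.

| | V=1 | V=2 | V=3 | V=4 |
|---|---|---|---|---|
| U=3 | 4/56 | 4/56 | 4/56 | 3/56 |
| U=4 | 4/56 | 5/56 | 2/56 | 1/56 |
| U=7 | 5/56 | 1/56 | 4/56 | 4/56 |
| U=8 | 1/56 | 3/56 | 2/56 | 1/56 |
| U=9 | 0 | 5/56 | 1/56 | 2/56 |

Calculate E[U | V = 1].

P(V = 1) = 1/4.
Σ U·P over the event = 3·(4/56) + 4·(4/56) + 7·(5/56) + 8·(1/56) = 71/56.
E[U | V = 1] = (71/56) / (1/4) = 71/14.

71/14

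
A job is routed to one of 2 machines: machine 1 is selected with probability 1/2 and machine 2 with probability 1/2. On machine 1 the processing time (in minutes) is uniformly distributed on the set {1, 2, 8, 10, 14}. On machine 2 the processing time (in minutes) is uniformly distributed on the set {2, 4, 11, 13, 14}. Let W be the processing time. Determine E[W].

E[W | machine 1] = (1+2+8+10+14)/5 = 7.
E[W | machine 2] = (2+4+11+13+14)/5 = 44/5.
E[W] = (1/2)·(7) + (1/2)·(44/5) = 79/10.

79/10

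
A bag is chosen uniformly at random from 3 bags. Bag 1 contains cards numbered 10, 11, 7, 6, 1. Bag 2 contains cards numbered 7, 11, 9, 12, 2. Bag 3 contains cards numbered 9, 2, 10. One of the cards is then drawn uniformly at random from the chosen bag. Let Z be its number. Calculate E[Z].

37/5

E[Z | bag 1] = (10+11+7+6+1)/5 = 7.
E[Z | bag 2] = (7+11+9+12+2)/5 = 41/5.
E[Z | bag 3] = (9+2+10)/3 = 7.
By the law of total expectation,
E[Z] = (1/3)·(7) + (1/3)·(41/5) + (1/3)·(7) = 37/5.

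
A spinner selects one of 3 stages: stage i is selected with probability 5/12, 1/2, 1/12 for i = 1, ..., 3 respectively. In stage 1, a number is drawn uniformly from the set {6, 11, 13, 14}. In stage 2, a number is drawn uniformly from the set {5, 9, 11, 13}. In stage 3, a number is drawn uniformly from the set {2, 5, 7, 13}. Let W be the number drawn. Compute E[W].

E[W | stage 1] = (6+11+13+14)/4 = 11.
E[W | stage 2] = (5+9+11+13)/4 = 19/2.
E[W | stage 3] = (2+5+7+13)/4 = 27/4.
By the law of total expectation,
E[W] = (5/12)·(11) + (1/2)·(19/2) + (1/12)·(27/4) = 475/48.

475/48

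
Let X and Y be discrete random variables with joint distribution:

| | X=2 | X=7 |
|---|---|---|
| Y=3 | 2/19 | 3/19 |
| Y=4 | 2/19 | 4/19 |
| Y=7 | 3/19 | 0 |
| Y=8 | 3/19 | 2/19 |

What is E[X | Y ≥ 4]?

P(Y ≥ 4) = 14/19.
Σ X·P over the event = 2·(2/19) + 2·(3/19) + 2·(3/19) + 7·(4/19) + 7·(2/19) = 58/19.
E[X | Y ≥ 4] = (58/19) / (14/19) = 29/7.

29/7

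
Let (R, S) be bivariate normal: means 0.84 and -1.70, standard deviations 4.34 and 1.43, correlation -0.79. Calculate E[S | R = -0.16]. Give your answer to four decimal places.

-1.4397

For a bivariate normal, E[S | R=x] = μ_S + ρ·(σ_S/σ_R)·(x − μ_R).
E[S | R=-0.16] = -1.70 + (-0.79)·(1.43/4.34)·(-0.16 − (0.84)) = -1.70 + (-0.2603)·(-1) = -1.4397.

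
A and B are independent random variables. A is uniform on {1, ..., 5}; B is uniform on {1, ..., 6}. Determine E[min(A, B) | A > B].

2

Outcomes with A > B: (2,1), (3,1), (3,2), (4,1), (4,2), (4,3), (5,1), (5,2), (5,3), (5,4), each with probability 1/30.
E[min(A, B) | A > B] = (1 + 1 + 2 + 1 + 2 + 3 + 1 + 2 + 3 + 4) / 10 = 2.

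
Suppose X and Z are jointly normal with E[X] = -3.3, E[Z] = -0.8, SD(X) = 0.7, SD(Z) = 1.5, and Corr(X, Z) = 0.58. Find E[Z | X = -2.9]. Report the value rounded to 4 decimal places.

-0.3029

The regression of Z on X has slope ρ·σ_Z/σ_X and passes through (μ_X, μ_Z).
E[Z | X=-2.9] = -0.8 + (0.58)·(1.5/0.7)·(-2.9 − (-3.3)) = -0.8 + (1.24286)·(0.4) = -0.3029.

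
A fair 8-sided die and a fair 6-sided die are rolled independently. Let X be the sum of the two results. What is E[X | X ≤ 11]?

22/3

P(X ≤ 11) = 7/8.
E[X | X ≤ 11] = (77/12) / (7/8) = 22/3.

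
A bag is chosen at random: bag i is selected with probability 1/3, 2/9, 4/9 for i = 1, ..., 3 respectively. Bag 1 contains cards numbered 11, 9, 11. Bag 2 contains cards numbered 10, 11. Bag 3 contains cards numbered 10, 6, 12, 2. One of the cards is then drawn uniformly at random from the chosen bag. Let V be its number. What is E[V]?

E[V | bag 1] = (11+9+11)/3 = 31/3.
E[V | bag 2] = (10+11)/2 = 21/2.
E[V | bag 3] = (10+6+12+2)/4 = 15/2.
E[V] = (1/3)·(31/3) + (2/9)·(21/2) + (4/9)·(15/2) = 82/9.

82/9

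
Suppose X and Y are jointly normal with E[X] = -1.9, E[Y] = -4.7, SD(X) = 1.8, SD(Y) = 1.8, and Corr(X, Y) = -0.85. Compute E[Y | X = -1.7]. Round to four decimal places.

-4.8700

For a bivariate normal, E[Y | X=x] = μ_Y + ρ·(σ_Y/σ_X)·(x − μ_X).
E[Y | X=-1.7] = -4.7 + (-0.85)·(1.8/1.8)·(-1.7 − (-1.9)) = -4.7 + (-0.85)·(0.2) = -4.8700.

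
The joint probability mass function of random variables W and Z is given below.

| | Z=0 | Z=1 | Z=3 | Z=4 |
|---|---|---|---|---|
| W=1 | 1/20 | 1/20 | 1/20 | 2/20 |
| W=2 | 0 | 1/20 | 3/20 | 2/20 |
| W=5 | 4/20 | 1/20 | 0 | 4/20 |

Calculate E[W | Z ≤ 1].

29/8

P(Z ≤ 1) = 2/5.
Σ W·P over the event = 1·(1/20) + 1·(1/20) + 2·(1/20) + 5·(4/20) + 5·(1/20) = 29/20.
E[W | Z ≤ 1] = (29/20) / (2/5) = 29/8.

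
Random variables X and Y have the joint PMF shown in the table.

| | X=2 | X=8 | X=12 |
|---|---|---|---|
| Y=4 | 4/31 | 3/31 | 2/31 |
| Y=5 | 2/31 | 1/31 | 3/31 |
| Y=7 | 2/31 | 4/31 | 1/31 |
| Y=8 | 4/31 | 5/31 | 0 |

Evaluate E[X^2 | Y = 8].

112/3

P(Y = 8) = 9/31.
Σ X^2·P over the event = 4·(4/31) + 64·(5/31) = 336/31.
E[X^2 | Y = 8] = (336/31) / (9/31) = 112/3.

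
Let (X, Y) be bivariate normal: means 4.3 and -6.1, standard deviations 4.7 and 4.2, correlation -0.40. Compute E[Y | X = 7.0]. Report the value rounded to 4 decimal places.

-7.0651

For a bivariate normal, E[Y | X=x] = μ_Y + ρ·(σ_Y/σ_X)·(x − μ_X).
E[Y | X=7.0] = -6.1 + (-0.40)·(4.2/4.7)·(7.0 − (4.3)) = -6.1 + (-0.35745)·(2.7) = -7.0651.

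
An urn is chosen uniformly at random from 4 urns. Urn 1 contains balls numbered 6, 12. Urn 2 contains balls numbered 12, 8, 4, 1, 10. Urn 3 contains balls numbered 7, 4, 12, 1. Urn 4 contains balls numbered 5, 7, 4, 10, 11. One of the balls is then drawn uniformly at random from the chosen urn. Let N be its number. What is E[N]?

147/20

E[N | urn 1] = (6+12)/2 = 9.
E[N | urn 2] = (12+8+4+1+10)/5 = 7.
E[N | urn 3] = (7+4+12+1)/4 = 6.
E[N | urn 4] = (5+7+4+10+11)/5 = 37/5.
By the law of total expectation,
E[N] = (1/4)·(9) + (1/4)·(7) + (1/4)·(6) + (1/4)·(37/5) = 147/20.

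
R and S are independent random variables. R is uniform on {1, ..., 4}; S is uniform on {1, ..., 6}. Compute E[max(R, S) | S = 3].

13/4

Outcomes with S = 3: (1,3), (2,3), (3,3), (4,3), each with probability 1/24.
E[max(R, S) | S = 3] = (3 + 3 + 3 + 4) / 4 = 13/4.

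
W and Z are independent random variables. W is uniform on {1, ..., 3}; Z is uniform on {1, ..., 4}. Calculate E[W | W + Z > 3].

Outcomes with W + Z > 3: (1,3), (1,4), (2,2), (2,3), (2,4), (3,1), (3,2), (3,3), (3,4), each with probability 1/12.
E[W | W + Z > 3] = (1 + 1 + 2 + 2 + 2 + 3 + 3 + 3 + 3) / 9 = 20/9.

20/9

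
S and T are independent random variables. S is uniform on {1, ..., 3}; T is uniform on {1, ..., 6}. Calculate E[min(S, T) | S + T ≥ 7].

7/3

Outcomes with S + T ≥ 7: (1,6), (2,5), (2,6), (3,4), (3,5), (3,6), each with probability 1/18.
E[min(S, T) | S + T ≥ 7] = (1 + 2 + 2 + 3 + 3 + 3) / 6 = 7/3.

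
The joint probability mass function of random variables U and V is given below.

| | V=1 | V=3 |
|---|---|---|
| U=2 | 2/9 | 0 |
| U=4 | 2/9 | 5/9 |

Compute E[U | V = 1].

P(V = 1) = 4/9.
Σ U·P over the event = 2·(2/9) + 4·(2/9) = 4/3.
E[U | V = 1] = (4/3) / (4/9) = 3.

3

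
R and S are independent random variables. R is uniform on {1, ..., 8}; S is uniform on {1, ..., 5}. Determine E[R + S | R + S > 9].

11

Outcomes with R + S > 9: (5,5), (6,4), (6,5), (7,3), (7,4), (7,5), (8,2), (8,3), (8,4), (8,5), each with probability 1/40.
E[R + S | R + S > 9] = (10 + 10 + 11 + 10 + 11 + 12 + 10 + 11 + 12 + 13) / 10 = 11.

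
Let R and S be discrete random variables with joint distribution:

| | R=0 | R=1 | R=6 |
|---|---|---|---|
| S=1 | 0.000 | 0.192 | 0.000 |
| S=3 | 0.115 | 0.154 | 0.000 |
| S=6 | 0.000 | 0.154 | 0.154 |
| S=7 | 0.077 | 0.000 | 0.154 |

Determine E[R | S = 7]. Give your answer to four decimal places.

P(S = 7) = 0.231.
Σ R·P over the event = 0·(0.077) + 6·(0.154) = 0.924.
E[R | S = 7] = (0.924) / (0.231) = 4.0000.

4.0000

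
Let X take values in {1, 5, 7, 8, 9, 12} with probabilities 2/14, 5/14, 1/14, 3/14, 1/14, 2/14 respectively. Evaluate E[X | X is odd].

P(X is odd) = 9/14.
Σ over the event: 1·1/7 + 5·5/14 + 7·1/14 + 9·1/14 = 43/14.
E[X | X is odd] = (43/14) / (9/14) = 43/9.

43/9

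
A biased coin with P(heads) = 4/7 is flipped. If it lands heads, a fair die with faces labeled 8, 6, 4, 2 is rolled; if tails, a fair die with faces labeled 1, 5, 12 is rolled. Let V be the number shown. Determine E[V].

38/7

E[V | heads] = (8+6+4+2)/4 = 5.
E[V | tails] = (1+5+12)/3 = 6.
E[V] = (4/7)·(5) + (3/7)·(6) = 38/7.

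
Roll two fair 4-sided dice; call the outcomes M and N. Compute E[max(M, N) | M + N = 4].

8/3

Outcomes with M + N = 4: (1,3), (2,2), (3,1), each with probability 1/16.
E[max(M, N) | M + N = 4] = (3 + 2 + 3) / 3 = 8/3.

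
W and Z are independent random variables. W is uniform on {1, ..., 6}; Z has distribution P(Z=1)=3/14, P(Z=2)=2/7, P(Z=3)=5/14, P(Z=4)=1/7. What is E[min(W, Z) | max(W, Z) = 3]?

P(max(W, Z) = 3) = 11/42.
Summing min(W,Z)·P(x,y) over outcomes with max(W, Z) = 3 gives 41/84.
E[min(W, Z) | max(W, Z) = 3] = (41/84) / (11/42) = 41/22.

41/22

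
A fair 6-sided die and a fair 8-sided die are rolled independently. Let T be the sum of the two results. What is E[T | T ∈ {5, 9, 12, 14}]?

62/7

P(T ∈ {5, 9, 12, 14}) = 7/24.
Σ over the event: 5·1/12 + 9·1/8 + 12·1/16 + 14·1/48 = 31/12.
E[T | T ∈ {5, 9, 12, 14}] = (31/12) / (7/24) = 62/7.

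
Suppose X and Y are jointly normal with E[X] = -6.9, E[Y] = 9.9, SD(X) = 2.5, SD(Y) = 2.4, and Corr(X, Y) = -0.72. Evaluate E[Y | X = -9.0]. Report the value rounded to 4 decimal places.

For a bivariate normal, E[Y | X=x] = μ_Y + ρ·(σ_Y/σ_X)·(x − μ_X).
E[Y | X=-9.0] = 9.9 + (-0.72)·(2.4/2.5)·(-9.0 − (-6.9)) = 9.9 + (-0.6912)·(-2.1) = 11.3515.

11.3515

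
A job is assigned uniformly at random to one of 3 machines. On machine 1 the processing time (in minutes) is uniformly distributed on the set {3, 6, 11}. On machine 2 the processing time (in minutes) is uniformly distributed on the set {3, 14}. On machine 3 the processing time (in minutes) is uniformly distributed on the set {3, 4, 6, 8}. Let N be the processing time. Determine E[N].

245/36

E[N | machine 1] = (3+6+11)/3 = 20/3.
E[N | machine 2] = (3+14)/2 = 17/2.
E[N | machine 3] = (3+4+6+8)/4 = 21/4.
By the law of total expectation,
E[N] = (1/3)·(20/3) + (1/3)·(17/2) + (1/3)·(21/4) = 245/36.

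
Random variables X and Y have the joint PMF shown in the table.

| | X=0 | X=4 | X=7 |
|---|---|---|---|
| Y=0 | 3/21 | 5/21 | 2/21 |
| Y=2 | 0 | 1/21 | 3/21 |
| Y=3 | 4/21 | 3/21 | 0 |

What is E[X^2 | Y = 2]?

P(Y = 2) = 4/21.
Σ X^2·P over the event = 16·(1/21) + 49·(3/21) = 163/21.
E[X^2 | Y = 2] = (163/21) / (4/21) = 163/4.

163/4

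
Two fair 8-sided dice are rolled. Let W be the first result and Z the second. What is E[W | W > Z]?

6

P(W > Z) = 7/16.
Summing W·P(x,y) over outcomes with W > Z gives 21/8.
E[W | W > Z] = (21/8) / (7/16) = 6.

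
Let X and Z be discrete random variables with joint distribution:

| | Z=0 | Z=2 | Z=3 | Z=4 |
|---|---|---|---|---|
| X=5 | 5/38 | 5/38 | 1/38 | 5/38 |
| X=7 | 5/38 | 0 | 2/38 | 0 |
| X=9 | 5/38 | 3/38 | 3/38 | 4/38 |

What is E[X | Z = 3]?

23/3

P(Z = 3) = 3/19.
Σ X·P over the event = 5·(1/38) + 7·(2/38) + 9·(3/38) = 23/19.
E[X | Z = 3] = (23/19) / (3/19) = 23/3.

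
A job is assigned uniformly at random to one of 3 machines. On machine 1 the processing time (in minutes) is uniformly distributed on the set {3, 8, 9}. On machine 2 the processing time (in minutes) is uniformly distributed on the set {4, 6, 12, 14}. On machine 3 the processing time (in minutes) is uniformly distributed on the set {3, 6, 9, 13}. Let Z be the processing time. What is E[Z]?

E[Z | machine 1] = (3+8+9)/3 = 20/3.
E[Z | machine 2] = (4+6+12+14)/4 = 9.
E[Z | machine 3] = (3+6+9+13)/4 = 31/4.
E[Z] = (1/3)·(20/3) + (1/3)·(9) + (1/3)·(31/4) = 281/36.

281/36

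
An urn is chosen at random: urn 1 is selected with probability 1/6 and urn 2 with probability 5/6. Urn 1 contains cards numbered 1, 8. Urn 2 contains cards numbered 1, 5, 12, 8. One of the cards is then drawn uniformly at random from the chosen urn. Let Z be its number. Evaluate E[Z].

37/6

E[Z | urn 1] = (1+8)/2 = 9/2.
E[Z | urn 2] = (1+5+12+8)/4 = 13/2.
By the law of total expectation,
E[Z] = (1/6)·(9/2) + (5/6)·(13/2) = 37/6.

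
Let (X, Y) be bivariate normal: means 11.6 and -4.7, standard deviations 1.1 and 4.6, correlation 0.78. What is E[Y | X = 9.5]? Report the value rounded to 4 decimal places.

-11.5498

E[Y | X=x] = μ_Y + ρ(σ_Y/σ_X)(x − μ_X) for jointly normal variables.
E[Y | X=9.5] = -4.7 + (0.78)·(4.6/1.1)·(9.5 − (11.6)) = -4.7 + (3.2618)·(-2.1) = -11.5498.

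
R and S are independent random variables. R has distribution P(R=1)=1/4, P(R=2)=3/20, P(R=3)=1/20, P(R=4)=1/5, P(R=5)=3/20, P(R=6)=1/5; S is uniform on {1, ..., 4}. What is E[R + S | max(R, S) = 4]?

P(max(R, S) = 4) = 5/16.
Summing (R+S)·P(x,y) over outcomes with max(R, S) = 4 gives 77/40.
E[R + S | max(R, S) = 4] = (77/40) / (5/16) = 154/25.

154/25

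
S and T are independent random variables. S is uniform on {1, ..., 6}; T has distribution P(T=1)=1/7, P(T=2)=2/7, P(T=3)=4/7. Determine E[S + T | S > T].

173/25

P(S > T) = 25/42.
Summing (S+T)·P(x,y) over outcomes with S > T gives 173/42.
E[S + T | S > T] = (173/42) / (25/42) = 173/25.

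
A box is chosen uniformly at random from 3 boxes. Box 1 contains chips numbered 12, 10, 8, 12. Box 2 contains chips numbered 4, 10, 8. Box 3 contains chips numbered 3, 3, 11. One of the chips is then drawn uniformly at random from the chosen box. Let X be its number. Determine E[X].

E[X | box 1] = (12+10+8+12)/4 = 21/2.
E[X | box 2] = (4+10+8)/3 = 22/3.
E[X | box 3] = (3+3+11)/3 = 17/3.
E[X] = (1/3)·(21/2) + (1/3)·(22/3) + (1/3)·(17/3) = 47/6.

47/6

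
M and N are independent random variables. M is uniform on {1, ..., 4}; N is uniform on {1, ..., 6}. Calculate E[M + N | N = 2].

9/2

P(N = 2) = 1/6.
Summing (M+N)·P(x,y) over outcomes with N = 2 gives 3/4.
E[M + N | N = 2] = (3/4) / (1/6) = 9/2.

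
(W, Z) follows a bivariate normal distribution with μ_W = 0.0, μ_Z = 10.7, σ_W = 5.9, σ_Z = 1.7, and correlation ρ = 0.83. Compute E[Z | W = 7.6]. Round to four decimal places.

12.5176

E[Z | W=x] = μ_Z + ρ(σ_Z/σ_W)(x − μ_W) for jointly normal variables.
E[Z | W=7.6] = 10.7 + (0.83)·(1.7/5.9)·(7.6 − (0.0)) = 10.7 + (0.239153)·(7.6) = 12.5176.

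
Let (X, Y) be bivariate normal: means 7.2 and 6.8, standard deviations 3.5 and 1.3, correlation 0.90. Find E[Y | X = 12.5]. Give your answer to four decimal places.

For a bivariate normal, E[Y | X=x] = μ_Y + ρ·(σ_Y/σ_X)·(x − μ_X).
E[Y | X=12.5] = 6.8 + (0.90)·(1.3/3.5)·(12.5 − (7.2)) = 6.8 + (0.33429)·(5.3) = 8.5717.

8.5717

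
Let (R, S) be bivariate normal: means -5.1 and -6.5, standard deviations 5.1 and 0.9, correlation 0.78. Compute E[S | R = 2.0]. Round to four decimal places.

For a bivariate normal, E[S | R=x] = μ_S + ρ·(σ_S/σ_R)·(x − μ_R).
E[S | R=2.0] = -6.5 + (0.78)·(0.9/5.1)·(2.0 − (-5.1)) = -6.5 + (0.13765)·(7.1) = -5.5227.

-5.5227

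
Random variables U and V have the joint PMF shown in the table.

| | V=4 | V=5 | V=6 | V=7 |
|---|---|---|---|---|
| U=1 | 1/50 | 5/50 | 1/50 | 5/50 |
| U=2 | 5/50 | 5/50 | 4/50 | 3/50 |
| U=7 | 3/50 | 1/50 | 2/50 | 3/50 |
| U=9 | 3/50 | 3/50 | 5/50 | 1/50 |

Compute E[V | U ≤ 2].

P(U ≤ 2) = 29/50.
Σ V·P over the event = 4·(1/50) + 5·(5/50) + 6·(1/50) + 7·(5/50) + 4·(5/50) + 5·(5/50) + 6·(4/50) + 7·(3/50) = 16/5.
E[V | U ≤ 2] = (16/5) / (29/50) = 160/29.

160/29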